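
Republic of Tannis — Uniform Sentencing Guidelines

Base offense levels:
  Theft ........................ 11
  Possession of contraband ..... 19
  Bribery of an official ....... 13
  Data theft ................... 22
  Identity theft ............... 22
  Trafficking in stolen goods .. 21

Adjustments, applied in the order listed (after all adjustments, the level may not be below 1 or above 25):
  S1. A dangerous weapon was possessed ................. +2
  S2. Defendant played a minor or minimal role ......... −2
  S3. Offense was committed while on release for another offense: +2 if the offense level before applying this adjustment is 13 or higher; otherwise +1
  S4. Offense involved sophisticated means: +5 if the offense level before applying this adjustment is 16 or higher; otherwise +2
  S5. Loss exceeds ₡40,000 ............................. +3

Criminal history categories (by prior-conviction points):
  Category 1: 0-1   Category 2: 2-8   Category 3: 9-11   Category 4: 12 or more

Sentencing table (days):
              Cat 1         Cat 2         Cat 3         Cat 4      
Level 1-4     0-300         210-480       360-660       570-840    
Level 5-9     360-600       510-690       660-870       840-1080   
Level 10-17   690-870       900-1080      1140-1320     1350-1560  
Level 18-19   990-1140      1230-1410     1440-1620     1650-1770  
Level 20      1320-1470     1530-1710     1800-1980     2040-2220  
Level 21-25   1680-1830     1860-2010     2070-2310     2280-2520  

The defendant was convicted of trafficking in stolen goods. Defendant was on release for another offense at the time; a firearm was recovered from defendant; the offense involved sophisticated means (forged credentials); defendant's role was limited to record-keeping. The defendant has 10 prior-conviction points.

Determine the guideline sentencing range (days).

2070-2310 days

Base offense level for trafficking in stolen goods: 21.
S1 applies: 21 + 2 = 23.
S2 applies: 23 − 2 = 21.
S3 applies (level before this adjustment is 21 ≥ 13, so +2): 21 + 2 = 23.
S4 applies (level before this adjustment is 23 ≥ 16, so +5): 23 + 5 = 28.
S5 does not apply.
Level 28 exceeds the maximum of 25; capped at 25.
Final offense level: 25.
Criminal history: 10 prior points → Category 3 (9-11).
Level 25 falls in the 21-25 band.
Grid: Level 21-25 × Category 3 = 2070-2310 days.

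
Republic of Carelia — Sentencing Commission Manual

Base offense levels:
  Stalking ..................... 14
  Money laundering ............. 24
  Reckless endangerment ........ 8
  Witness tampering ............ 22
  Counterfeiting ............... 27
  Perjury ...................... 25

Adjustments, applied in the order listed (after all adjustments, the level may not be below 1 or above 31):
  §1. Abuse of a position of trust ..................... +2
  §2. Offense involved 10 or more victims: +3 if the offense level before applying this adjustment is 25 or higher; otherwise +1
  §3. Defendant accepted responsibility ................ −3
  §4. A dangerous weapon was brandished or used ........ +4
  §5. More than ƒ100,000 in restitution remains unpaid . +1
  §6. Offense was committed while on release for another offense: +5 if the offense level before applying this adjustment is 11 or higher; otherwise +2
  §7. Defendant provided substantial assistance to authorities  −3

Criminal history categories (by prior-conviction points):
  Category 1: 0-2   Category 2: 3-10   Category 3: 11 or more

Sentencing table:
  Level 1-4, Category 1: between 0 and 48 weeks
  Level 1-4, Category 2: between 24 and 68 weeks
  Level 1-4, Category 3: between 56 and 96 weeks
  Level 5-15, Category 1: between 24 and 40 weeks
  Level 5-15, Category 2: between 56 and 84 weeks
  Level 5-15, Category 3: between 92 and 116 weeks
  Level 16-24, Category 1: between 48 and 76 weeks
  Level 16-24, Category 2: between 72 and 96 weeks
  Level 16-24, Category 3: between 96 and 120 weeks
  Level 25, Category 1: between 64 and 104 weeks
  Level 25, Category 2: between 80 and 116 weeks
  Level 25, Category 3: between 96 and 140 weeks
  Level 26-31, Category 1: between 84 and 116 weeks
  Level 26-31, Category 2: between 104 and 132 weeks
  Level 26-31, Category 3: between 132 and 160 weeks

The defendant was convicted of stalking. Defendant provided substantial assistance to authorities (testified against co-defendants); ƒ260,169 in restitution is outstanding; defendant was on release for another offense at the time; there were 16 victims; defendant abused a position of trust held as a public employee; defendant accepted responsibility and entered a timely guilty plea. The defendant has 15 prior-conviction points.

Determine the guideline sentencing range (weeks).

96-120 weeks

Base offense level for stalking: 14.
§1 applies: 14 + 2 = 16.
§2 applies (level before this adjustment is 16 < 25, so +1): 16 + 1 = 17.
§3 applies: 17 − 3 = 14.
§5 applies: 14 + 1 = 15.
§6 applies (level before this adjustment is 15 ≥ 11, so +5): 15 + 5 = 20.
§7 applies: 20 − 3 = 17.
Final offense level: 17.
Criminal history: 15 prior points → Category 3 (11+).
Level 17 falls in the 16-24 band.
Grid: Level 16-24 × Category 3 = 96-120 weeks.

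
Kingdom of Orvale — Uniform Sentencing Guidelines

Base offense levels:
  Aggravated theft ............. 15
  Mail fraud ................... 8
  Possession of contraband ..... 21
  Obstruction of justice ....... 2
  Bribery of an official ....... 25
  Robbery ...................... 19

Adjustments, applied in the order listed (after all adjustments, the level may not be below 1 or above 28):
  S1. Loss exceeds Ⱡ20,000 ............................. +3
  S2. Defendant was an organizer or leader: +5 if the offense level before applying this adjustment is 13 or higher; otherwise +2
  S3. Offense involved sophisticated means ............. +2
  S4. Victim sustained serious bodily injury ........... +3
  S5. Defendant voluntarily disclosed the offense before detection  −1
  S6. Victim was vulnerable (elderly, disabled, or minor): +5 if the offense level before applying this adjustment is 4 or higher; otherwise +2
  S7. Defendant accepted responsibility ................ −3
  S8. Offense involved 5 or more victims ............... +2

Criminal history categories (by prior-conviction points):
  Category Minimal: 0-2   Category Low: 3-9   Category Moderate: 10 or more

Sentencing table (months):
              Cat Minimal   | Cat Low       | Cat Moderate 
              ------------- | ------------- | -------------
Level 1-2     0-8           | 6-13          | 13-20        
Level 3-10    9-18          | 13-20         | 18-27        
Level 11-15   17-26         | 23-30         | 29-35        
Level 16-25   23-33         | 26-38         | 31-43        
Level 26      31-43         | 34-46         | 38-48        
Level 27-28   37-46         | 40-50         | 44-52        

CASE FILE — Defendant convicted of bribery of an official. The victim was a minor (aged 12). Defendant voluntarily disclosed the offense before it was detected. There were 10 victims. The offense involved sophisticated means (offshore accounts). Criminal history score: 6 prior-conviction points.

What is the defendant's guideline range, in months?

Base offense level for bribery of an official: 25.
S1 does not apply.
S3 applies: 25 + 2 = 27.
S4 does not apply.
S5 applies: 27 − 1 = 26.
S6 applies (level before this adjustment is 26 ≥ 4, so +5): 26 + 5 = 31.
S7 does not apply.
S8 applies: 31 + 2 = 33.
Level 33 exceeds the maximum of 28; capped at 28.
Final offense level: 28.
Criminal history: 6 prior points → Category Low (3-9).
Level 28 falls in the 27-28 band.
Grid: Level 27-28 × Category Low = 40-50 months.

40-50 months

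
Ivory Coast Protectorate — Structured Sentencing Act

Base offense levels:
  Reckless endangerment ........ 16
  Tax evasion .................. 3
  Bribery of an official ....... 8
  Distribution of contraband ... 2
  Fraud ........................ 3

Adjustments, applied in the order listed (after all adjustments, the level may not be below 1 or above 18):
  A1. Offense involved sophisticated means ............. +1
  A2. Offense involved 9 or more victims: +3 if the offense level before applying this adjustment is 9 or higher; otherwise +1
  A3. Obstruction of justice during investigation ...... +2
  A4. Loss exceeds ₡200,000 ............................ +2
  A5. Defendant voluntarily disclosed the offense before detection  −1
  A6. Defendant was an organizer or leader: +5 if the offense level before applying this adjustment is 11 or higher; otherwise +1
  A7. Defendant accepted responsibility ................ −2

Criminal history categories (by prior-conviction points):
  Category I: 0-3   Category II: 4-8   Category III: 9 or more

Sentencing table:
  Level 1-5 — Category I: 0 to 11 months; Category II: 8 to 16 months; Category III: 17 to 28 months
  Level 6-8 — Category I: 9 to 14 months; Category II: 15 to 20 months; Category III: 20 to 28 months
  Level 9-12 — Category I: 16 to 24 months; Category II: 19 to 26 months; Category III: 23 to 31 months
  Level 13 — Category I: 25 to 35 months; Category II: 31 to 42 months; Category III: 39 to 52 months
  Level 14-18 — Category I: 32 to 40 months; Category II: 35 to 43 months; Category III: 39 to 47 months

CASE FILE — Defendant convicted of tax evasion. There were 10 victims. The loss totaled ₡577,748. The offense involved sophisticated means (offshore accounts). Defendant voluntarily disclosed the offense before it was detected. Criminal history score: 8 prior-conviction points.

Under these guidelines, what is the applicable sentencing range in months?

Base offense level for tax evasion: 3.
A1 applies: 3 + 1 = 4.
A2 applies (level before this adjustment is 4 < 9, so +1): 4 + 1 = 5.
A4 applies: 5 + 2 = 7.
A5 applies: 7 − 1 = 6.
Final offense level: 6.
Criminal history: 8 prior points → Category II (4-8).
Level 6 falls in the 6-8 band.
Grid: Level 6-8 × Category II = 15-20 months.

15-20 months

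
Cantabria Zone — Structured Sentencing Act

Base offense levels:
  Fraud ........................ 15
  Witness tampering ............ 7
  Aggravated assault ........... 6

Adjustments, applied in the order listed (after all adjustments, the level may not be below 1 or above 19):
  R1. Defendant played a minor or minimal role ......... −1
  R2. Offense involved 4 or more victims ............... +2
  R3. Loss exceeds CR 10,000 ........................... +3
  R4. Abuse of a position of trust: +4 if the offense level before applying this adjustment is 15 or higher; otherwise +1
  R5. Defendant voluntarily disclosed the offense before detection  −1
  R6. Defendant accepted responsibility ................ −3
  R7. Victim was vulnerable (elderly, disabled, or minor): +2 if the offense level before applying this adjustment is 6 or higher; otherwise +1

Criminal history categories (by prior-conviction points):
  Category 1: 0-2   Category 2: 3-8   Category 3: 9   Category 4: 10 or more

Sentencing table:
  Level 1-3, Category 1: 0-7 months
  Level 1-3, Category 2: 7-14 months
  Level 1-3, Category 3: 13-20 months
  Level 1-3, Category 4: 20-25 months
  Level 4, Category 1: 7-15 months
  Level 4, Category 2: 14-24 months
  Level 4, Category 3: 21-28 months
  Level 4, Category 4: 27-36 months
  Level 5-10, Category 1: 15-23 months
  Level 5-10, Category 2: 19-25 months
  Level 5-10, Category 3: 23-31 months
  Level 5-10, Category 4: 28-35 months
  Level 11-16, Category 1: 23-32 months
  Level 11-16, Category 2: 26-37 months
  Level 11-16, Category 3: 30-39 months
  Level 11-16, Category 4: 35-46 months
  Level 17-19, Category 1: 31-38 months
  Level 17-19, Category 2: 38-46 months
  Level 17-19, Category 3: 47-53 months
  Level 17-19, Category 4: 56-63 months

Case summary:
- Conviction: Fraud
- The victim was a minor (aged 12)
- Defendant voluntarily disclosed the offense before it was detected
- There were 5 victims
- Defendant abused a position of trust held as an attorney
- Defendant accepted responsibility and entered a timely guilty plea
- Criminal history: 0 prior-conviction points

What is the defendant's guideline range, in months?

Base offense level for fraud: 15.
R1 does not apply.
R2 applies: 15 + 2 = 17.
R3 does not apply.
R4 applies (level before this adjustment is 17 ≥ 15, so +4): 17 + 4 = 21.
R5 applies: 21 − 1 = 20.
R6 applies: 20 − 3 = 17.
R7 applies (level before this adjustment is 17 ≥ 6, so +2): 17 + 2 = 19.
Final offense level: 19.
Criminal history: 0 prior points → Category 1 (0-2).
Level 19 falls in the 17-19 band.
Grid: Level 17-19 × Category 1 = 31-38 months.

31-38 months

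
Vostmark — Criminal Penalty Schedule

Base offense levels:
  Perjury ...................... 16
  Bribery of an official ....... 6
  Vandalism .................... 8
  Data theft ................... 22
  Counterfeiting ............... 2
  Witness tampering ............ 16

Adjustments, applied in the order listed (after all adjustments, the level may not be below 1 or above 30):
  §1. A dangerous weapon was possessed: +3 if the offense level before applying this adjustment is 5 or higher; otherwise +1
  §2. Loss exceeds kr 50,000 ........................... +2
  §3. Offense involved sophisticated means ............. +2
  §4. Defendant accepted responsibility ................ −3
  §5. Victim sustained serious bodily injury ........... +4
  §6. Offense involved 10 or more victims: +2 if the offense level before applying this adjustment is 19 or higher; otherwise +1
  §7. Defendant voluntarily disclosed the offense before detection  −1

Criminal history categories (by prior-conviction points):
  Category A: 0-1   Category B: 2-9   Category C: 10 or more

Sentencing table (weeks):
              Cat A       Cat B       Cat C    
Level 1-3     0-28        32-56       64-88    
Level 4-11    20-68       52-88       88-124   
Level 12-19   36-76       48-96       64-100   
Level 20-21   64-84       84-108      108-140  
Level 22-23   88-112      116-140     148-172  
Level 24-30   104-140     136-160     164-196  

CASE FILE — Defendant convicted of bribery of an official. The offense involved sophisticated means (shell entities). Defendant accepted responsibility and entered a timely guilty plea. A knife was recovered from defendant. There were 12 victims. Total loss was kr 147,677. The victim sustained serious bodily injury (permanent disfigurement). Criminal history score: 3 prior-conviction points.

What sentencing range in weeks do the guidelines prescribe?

48-96 weeks

Base offense level for bribery of an official: 6.
§1 applies (level before this adjustment is 6 ≥ 5, so +3): 6 + 3 = 9.
§2 applies: 9 + 2 = 11.
§3 applies: 11 + 2 = 13.
§4 applies: 13 − 3 = 10.
§5 applies: 10 + 4 = 14.
§6 applies (level before this adjustment is 14 < 19, so +1): 14 + 1 = 15.
Final offense level: 15.
Criminal history: 3 prior points → Category B (2-9).
Level 15 falls in the 12-19 band.
Grid: Level 12-19 × Category B = 48-96 weeks.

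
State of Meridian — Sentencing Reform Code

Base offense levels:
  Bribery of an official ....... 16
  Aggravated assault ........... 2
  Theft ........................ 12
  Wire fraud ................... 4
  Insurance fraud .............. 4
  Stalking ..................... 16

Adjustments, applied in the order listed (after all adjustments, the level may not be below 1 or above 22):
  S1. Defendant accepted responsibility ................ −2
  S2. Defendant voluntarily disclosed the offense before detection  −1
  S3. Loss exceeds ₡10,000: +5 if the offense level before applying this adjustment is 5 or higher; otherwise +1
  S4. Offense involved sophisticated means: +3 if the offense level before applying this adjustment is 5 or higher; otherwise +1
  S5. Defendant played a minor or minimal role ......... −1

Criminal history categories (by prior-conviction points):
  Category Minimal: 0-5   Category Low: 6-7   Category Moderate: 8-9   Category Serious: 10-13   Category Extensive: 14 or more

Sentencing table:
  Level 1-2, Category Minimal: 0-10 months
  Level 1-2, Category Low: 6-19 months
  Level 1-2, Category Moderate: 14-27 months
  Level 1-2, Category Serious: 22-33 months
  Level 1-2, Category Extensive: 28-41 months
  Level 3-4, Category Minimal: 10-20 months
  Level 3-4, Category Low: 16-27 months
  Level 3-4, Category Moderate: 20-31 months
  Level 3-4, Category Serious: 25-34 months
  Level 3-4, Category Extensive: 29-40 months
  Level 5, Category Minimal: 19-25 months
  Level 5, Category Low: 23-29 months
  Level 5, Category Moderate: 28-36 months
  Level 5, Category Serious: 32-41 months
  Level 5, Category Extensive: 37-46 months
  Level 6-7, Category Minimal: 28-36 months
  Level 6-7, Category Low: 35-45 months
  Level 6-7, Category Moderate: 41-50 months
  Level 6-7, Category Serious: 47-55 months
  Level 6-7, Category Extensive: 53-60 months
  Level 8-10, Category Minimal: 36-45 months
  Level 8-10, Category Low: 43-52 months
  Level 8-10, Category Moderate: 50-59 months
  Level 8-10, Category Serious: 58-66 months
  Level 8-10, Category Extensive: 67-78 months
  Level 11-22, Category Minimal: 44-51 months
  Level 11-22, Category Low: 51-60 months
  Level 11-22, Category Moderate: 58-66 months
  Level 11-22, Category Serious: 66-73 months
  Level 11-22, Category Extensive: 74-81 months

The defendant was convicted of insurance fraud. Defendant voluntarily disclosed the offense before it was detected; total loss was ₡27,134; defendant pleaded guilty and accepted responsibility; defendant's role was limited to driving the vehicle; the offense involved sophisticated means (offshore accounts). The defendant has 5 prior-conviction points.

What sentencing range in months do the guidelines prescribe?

0-10 months

Base offense level for insurance fraud: 4.
S1 applies: 4 − 2 = 2.
S2 applies: 2 − 1 = 1.
S3 applies (level before this adjustment is 1 < 5, so +1): 1 + 1 = 2.
S4 applies (level before this adjustment is 2 < 5, so +1): 2 + 1 = 3.
S5 applies: 3 − 1 = 2.
Final offense level: 2.
Criminal history: 5 prior points → Category Minimal (0-5).
Level 2 falls in the 1-2 band.
Grid: Level 1-2 × Category Minimal = 0-10 months.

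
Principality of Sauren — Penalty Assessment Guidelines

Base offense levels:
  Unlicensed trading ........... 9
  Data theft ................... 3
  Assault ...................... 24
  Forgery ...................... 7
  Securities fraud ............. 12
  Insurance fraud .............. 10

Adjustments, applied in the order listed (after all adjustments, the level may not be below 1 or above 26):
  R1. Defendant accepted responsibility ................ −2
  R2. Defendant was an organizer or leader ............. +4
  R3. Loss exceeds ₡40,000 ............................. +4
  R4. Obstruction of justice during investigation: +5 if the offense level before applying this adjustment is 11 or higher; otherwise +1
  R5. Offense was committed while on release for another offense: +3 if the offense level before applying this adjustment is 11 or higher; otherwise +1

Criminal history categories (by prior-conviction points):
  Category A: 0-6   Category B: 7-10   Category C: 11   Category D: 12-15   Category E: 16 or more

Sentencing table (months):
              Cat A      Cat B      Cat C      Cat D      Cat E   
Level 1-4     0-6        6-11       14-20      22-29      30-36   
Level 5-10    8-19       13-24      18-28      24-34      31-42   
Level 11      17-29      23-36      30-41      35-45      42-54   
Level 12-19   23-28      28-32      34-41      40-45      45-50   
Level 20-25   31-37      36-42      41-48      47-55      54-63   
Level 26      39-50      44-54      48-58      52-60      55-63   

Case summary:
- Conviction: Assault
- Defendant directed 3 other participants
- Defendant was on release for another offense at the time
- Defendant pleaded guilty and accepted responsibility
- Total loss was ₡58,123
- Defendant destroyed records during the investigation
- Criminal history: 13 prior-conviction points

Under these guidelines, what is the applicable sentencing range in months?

Base offense level for assault: 24.
R1 applies: 24 − 2 = 22.
R2 applies: 22 + 4 = 26.
R3 applies: 26 + 4 = 30.
R4 applies (level before this adjustment is 30 ≥ 11, so +5): 30 + 5 = 35.
R5 applies (level before this adjustment is 35 ≥ 11, so +3): 35 + 3 = 38.
Level 38 exceeds the maximum of 26; capped at 26.
Final offense level: 26.
Criminal history: 13 prior points → Category D (12-15).
Level 26 falls in the 26 band.
Grid: Level 26 × Category D = 52-60 months.

52-60 months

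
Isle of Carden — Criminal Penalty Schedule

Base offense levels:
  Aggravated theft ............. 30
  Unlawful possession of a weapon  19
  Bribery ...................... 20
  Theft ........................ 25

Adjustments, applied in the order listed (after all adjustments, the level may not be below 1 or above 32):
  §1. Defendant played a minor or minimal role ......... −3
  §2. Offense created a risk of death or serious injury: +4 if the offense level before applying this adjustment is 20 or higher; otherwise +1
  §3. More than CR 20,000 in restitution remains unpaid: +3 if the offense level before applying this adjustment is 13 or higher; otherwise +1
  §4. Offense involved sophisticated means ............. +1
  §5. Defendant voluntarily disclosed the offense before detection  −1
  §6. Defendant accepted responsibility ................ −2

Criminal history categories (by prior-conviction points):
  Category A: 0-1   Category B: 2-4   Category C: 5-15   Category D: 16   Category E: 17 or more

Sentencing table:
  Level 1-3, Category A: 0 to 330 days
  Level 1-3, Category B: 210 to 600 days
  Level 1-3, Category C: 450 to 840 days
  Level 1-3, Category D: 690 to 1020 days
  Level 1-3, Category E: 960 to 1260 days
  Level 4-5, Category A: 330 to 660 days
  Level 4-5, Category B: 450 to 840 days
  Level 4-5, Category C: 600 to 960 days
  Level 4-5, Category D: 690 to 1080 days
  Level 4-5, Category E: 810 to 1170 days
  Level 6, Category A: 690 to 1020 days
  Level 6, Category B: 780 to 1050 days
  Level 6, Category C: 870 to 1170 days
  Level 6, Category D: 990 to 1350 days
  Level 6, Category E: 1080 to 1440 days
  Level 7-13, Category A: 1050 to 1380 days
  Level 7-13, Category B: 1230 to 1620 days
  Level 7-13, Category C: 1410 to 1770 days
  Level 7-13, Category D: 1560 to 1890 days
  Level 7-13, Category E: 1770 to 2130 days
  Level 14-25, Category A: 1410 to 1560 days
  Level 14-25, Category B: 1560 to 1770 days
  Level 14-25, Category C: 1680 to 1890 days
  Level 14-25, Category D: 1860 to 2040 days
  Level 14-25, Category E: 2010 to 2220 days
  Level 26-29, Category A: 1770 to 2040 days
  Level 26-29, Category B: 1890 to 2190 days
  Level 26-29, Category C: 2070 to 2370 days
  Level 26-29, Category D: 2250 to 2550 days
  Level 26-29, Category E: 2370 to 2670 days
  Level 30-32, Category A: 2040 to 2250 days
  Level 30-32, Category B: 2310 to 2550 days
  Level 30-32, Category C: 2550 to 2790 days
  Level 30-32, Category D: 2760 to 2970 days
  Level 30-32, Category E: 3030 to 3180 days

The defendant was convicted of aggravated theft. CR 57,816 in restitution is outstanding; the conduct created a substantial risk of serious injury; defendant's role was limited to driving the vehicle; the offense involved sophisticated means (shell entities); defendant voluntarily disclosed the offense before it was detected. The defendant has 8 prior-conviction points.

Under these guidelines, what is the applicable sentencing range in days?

Base offense level for aggravated theft: 30.
§1 applies: 30 − 3 = 27.
§2 applies (level before this adjustment is 27 ≥ 20, so +4): 27 + 4 = 31.
§3 applies (level before this adjustment is 31 ≥ 13, so +3): 31 + 3 = 34.
§4 applies: 34 + 1 = 35.
§5 applies: 35 − 1 = 34.
§6 does not apply.
Level 34 exceeds the maximum of 32; capped at 32.
Final offense level: 32.
Criminal history: 8 prior points → Category C (5-15).
Level 32 falls in the 30-32 band.
Grid: Level 30-32 × Category C = 2550-2790 days.

2550-2790 days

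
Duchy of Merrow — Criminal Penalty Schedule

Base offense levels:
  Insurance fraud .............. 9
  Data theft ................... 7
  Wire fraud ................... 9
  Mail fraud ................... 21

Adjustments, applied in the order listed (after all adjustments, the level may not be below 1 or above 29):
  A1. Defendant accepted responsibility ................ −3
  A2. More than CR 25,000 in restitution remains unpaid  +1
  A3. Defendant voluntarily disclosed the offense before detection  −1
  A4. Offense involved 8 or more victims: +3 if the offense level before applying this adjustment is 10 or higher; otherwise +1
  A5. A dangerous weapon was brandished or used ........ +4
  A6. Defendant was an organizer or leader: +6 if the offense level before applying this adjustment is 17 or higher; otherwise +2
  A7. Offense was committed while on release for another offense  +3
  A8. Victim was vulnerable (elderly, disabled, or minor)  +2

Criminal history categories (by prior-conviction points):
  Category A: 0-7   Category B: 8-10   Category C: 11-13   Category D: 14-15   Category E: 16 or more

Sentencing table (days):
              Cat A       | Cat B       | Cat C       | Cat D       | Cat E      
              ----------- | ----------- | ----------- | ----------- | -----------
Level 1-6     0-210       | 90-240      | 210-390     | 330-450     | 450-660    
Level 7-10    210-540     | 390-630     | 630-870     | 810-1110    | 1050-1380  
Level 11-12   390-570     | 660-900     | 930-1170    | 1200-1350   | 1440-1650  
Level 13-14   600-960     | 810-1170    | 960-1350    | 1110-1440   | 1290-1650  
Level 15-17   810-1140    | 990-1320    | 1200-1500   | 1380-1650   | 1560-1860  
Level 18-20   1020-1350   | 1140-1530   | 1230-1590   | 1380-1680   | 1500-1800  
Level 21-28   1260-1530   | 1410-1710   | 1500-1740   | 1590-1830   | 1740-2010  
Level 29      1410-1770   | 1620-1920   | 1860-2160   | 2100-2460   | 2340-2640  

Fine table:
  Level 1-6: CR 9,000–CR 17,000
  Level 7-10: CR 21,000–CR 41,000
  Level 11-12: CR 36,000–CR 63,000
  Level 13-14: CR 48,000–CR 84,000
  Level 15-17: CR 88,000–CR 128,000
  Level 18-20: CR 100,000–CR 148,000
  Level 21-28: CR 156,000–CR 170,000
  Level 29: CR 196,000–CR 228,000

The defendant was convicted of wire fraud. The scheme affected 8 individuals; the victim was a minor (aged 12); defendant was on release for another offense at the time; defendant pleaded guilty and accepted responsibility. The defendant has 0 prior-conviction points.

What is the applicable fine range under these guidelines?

Base offense level for wire fraud: 9.
A1 applies: 9 − 3 = 6.
A2 does not apply.
A4 applies (level before this adjustment is 6 < 10, so +1): 6 + 1 = 7.
A6 does not apply.
A7 applies: 7 + 3 = 10.
A8 applies: 10 + 2 = 12.
Final offense level: 12.
Level 12 falls in the 11-12 band.
Fine table: Level 11-12 → CR 36,000–CR 63,000.

CR 36,000–CR 63,000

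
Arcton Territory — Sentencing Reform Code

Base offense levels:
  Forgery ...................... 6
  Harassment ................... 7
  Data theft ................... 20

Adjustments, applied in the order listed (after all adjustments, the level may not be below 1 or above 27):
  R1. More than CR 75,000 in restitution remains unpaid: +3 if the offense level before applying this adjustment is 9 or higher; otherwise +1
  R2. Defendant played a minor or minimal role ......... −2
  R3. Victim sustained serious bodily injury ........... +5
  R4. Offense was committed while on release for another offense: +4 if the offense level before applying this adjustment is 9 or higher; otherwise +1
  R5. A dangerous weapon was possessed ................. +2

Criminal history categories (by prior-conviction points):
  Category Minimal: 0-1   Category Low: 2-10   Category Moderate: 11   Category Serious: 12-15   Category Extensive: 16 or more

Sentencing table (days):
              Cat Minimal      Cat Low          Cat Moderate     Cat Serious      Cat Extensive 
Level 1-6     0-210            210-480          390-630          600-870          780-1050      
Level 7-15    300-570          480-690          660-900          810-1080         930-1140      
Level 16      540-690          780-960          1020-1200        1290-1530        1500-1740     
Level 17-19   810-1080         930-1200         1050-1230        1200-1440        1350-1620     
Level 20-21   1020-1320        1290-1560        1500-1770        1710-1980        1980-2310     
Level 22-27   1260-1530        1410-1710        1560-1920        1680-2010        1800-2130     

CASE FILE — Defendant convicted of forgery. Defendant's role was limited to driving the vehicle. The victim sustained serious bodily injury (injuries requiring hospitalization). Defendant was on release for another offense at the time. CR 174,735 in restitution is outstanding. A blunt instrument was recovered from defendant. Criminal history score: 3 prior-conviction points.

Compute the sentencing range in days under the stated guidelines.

Base offense level for forgery: 6.
R1 applies (level before this adjustment is 6 < 9, so +1): 6 + 1 = 7.
R2 applies: 7 − 2 = 5.
R3 applies: 5 + 5 = 10.
R4 applies (level before this adjustment is 10 ≥ 9, so +4): 10 + 4 = 14.
R5 applies: 14 + 2 = 16.
Final offense level: 16.
Criminal history: 3 prior points → Category Low (2-10).
Level 16 falls in the 16 band.
Grid: Level 16 × Category Low = 780-960 days.

780-960 days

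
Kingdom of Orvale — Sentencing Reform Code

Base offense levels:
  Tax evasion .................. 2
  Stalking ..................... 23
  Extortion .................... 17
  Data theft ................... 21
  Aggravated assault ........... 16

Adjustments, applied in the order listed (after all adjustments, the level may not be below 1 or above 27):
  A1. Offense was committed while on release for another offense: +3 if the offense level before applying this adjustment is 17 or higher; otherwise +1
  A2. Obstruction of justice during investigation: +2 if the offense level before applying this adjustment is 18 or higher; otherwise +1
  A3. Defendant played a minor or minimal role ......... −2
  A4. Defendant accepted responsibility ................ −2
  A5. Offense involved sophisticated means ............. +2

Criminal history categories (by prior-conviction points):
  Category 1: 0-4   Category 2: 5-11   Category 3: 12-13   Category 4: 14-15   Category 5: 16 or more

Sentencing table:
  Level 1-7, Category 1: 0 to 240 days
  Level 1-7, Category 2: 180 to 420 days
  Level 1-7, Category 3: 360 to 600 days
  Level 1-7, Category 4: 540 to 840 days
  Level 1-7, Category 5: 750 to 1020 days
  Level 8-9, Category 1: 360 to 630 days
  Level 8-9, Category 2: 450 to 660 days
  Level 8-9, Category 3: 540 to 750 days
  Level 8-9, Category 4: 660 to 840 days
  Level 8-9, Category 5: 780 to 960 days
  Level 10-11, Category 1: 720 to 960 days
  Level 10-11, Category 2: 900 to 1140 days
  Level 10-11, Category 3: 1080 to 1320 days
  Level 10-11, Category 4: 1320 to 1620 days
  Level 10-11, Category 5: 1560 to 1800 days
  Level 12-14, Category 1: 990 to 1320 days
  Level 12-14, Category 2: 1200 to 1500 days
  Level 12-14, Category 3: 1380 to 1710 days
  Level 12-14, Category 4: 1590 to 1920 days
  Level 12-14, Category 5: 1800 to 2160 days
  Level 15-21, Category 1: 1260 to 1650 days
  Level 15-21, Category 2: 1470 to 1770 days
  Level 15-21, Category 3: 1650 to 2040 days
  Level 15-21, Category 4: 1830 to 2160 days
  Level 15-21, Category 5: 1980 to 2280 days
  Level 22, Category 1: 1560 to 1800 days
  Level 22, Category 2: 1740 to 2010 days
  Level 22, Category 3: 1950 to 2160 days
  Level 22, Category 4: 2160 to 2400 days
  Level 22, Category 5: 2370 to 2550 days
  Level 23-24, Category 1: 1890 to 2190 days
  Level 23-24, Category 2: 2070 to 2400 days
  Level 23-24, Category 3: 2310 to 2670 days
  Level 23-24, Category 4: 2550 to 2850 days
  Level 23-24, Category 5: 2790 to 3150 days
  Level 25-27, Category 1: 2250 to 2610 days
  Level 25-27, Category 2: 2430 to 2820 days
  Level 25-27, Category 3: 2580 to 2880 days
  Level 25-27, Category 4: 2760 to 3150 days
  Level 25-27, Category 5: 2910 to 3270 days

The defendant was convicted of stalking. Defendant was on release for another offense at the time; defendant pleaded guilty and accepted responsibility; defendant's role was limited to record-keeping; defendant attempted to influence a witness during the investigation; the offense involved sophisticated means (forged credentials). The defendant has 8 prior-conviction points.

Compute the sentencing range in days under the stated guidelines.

2430-2820 days

Base offense level for stalking: 23.
A1 applies (level before this adjustment is 23 ≥ 17, so +3): 23 + 3 = 26.
A2 applies (level before this adjustment is 26 ≥ 18, so +2): 26 + 2 = 28.
A3 applies: 28 − 2 = 26.
A4 applies: 26 − 2 = 24.
A5 applies: 24 + 2 = 26.
Final offense level: 26.
Criminal history: 8 prior points → Category 2 (5-11).
Level 26 falls in the 25-27 band.
Grid: Level 25-27 × Category 2 = 2430-2820 days.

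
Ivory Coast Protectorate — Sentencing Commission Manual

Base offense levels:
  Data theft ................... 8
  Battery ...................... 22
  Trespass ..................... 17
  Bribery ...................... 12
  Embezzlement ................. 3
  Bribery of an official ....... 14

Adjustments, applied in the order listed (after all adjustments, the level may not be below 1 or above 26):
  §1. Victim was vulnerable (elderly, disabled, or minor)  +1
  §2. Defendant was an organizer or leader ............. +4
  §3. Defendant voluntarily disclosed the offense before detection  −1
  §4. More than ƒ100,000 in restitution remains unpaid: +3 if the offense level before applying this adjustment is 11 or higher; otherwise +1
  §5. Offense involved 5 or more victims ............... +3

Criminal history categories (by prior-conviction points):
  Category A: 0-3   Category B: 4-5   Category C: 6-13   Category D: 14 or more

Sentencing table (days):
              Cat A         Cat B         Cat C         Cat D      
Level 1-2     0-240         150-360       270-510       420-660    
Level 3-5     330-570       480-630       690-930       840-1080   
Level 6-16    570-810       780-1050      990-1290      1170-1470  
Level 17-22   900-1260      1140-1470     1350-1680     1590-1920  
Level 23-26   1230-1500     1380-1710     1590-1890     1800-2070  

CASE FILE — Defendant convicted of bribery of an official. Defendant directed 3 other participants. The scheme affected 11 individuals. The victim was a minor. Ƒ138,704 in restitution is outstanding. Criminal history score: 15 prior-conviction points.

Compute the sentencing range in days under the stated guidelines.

Base offense level for bribery of an official: 14.
§1 applies: 14 + 1 = 15.
§2 applies: 15 + 4 = 19.
§3 does not apply.
§4 applies (level before this adjustment is 19 ≥ 11, so +3): 19 + 3 = 22.
§5 applies: 22 + 3 = 25.
Final offense level: 25.
Criminal history: 15 prior points → Category D (14+).
Level 25 falls in the 23-26 band.
Grid: Level 23-26 × Category D = 1800-2070 days.

1800-2070 days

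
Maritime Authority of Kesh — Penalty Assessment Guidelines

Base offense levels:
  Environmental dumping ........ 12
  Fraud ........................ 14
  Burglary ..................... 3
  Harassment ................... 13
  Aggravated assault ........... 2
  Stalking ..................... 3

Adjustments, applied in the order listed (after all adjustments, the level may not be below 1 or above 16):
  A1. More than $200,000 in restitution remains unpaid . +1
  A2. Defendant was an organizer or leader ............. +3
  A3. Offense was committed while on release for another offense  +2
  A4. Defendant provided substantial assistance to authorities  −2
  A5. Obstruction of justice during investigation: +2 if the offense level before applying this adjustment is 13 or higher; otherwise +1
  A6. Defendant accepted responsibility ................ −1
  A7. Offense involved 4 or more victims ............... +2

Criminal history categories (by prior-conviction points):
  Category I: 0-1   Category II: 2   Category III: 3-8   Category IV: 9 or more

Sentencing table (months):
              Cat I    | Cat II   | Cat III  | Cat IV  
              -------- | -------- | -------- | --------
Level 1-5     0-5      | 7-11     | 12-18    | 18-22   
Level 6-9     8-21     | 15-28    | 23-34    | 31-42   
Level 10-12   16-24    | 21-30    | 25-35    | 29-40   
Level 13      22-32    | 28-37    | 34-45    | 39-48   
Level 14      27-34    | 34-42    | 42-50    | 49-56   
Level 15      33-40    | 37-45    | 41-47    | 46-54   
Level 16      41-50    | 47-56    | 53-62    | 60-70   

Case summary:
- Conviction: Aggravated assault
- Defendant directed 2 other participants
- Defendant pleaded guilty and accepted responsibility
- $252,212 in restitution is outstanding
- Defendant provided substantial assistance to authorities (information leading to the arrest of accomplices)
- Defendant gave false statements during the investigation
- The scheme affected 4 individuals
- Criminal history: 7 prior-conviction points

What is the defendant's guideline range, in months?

23-34 months

Base offense level for aggravated assault: 2.
A1 applies: 2 + 1 = 3.
A2 applies: 3 + 3 = 6.
A4 applies: 6 − 2 = 4.
A5 applies (level before this adjustment is 4 < 13, so +1): 4 + 1 = 5.
A6 applies: 5 − 1 = 4.
A7 applies: 4 + 2 = 6.
Final offense level: 6.
Criminal history: 7 prior points → Category III (3-8).
Level 6 falls in the 6-9 band.
Grid: Level 6-9 × Category III = 23-34 months.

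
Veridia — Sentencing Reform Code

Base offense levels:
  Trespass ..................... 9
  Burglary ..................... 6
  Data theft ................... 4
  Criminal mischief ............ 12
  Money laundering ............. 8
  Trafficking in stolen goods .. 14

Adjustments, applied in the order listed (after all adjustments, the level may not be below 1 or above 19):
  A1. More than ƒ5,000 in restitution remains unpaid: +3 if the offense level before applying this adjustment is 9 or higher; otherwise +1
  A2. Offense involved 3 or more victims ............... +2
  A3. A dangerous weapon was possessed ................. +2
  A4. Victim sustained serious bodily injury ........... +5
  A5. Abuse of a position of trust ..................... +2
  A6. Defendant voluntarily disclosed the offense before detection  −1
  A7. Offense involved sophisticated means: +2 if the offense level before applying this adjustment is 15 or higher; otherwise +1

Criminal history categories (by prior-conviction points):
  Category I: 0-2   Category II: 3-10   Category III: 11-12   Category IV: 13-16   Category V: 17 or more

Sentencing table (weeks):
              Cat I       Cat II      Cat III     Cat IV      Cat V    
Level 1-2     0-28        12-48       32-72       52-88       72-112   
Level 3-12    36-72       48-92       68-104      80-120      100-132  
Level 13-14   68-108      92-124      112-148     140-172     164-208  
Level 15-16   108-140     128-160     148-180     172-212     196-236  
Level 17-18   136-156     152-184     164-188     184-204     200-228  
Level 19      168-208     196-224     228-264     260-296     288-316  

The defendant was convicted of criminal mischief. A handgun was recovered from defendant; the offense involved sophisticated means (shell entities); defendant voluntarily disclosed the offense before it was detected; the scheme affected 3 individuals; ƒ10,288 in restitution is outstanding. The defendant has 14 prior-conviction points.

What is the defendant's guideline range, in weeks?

260-296 weeks

Base offense level for criminal mischief: 12.
A1 applies (level before this adjustment is 12 ≥ 9, so +3): 12 + 3 = 15.
A2 applies: 15 + 2 = 17.
A3 applies: 17 + 2 = 19.
A4 does not apply.
A6 applies: 19 − 1 = 18.
A7 applies (level before this adjustment is 18 ≥ 15, so +2): 18 + 2 = 20.
Level 20 exceeds the maximum of 19; capped at 19.
Final offense level: 19.
Criminal history: 14 prior points → Category IV (13-16).
Level 19 falls in the 19 band.
Grid: Level 19 × Category IV = 260-296 weeks.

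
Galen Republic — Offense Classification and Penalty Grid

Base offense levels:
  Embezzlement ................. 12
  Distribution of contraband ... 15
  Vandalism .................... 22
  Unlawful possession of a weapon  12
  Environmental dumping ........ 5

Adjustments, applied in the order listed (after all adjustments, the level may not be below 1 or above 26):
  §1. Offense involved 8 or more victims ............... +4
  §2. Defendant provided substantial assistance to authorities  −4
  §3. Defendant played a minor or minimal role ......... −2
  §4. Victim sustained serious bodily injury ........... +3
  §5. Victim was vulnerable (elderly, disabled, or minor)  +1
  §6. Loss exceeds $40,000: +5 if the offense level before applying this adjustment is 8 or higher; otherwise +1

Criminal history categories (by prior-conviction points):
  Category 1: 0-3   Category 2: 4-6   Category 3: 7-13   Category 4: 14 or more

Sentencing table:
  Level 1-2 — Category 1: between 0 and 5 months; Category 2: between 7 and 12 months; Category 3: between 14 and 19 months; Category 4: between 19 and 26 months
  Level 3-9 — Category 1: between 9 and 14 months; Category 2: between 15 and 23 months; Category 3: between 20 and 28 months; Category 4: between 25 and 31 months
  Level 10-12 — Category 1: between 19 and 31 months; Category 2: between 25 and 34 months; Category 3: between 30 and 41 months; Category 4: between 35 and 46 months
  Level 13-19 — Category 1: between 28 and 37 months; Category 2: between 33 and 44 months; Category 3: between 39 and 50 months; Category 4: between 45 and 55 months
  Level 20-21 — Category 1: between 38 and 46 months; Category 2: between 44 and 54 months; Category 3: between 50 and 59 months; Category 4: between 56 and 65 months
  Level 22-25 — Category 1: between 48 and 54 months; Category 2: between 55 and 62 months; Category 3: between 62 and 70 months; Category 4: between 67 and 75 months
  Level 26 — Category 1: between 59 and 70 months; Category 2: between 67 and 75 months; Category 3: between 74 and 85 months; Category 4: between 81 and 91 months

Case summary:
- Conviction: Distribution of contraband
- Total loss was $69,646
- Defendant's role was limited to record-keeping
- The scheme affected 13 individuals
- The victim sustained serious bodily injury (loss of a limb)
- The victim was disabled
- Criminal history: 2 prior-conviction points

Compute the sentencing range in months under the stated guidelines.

Base offense level for distribution of contraband: 15.
§1 applies: 15 + 4 = 19.
§2 does not apply.
§3 applies: 19 − 2 = 17.
§4 applies: 17 + 3 = 20.
§5 applies: 20 + 1 = 21.
§6 applies (level before this adjustment is 21 ≥ 8, so +5): 21 + 5 = 26.
Final offense level: 26.
Criminal history: 2 prior points → Category 1 (0-3).
Level 26 falls in the 26 band.
Grid: Level 26 × Category 1 = 59-70 months.

59-70 months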